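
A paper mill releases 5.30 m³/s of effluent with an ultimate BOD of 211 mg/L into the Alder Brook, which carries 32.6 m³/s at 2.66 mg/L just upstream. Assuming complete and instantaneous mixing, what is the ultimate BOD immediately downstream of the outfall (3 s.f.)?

Flow-weighted mixing: C = (Q_r C_r + Q_w C_w)/(Q_r + Q_w)
= (32.6×2.66 + 5.30×211)/(32.6 + 5.30) = 1205/37.90 = 31.79 mg/L.

31.8 mg/L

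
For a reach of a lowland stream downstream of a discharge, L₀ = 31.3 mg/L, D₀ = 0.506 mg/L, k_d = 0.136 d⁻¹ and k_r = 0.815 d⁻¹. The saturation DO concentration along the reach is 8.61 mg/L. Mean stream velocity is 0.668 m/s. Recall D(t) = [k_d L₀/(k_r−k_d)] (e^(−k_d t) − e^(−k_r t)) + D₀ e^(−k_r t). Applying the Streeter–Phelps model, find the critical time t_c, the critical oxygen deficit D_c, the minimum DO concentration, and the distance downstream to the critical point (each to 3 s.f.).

t_c ≈ 2.51 d; D_c ≈ 3.71 mg/L; min DO ≈ 4.90 mg/L; x_c ≈ 145 km

With k_r/k_d = 5.993 and 1 − D₀(k_r−k_d)/(k_d L₀) = 0.9193,
t_c = ln(5.993 × 0.9193) / (0.815 − 0.136) = ln(5.509) / 0.6790 = 1.706/0.6790 = 2.513 d.
D_c = (k_d/k_r) L₀ e^(−k_d t_c) = (0.136/0.815) × 31.3 × e^(−0.136×2.513) = 0.1669 × 31.3 × 0.7105 = 3.711 mg/L.
Minimum DO = C_s − D_c = 8.61 − 3.711 = 4.899 mg/L.
x_c = v t_c = 0.668 m/s × 2.513 d × 86400 s/d = 145000 m ≈ 145 km.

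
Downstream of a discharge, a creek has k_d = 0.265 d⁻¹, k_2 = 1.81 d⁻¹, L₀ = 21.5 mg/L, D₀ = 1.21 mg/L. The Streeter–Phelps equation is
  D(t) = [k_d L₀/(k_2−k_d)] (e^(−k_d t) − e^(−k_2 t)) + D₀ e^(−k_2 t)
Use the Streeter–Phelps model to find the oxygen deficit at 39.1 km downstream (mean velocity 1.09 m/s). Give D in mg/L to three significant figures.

Travel time t = x/v = 39.1 km / (1.09 m/s) = 39100 m / 1.09 m/s = 35870 s = 0.4152 d.
k_d L₀/(k_2−k_d) = 0.265×21.5/(1.81−0.265) = 5.698/1.545 = 3.688 mg/L.
e^(−k_d t) = e^(−0.265×0.4152) = 0.8958; e^(−k_2 t) = e^(−1.81×0.4152) = 0.4717.
D = 3.688 × (0.8958 − 0.4717) + 1.21 × 0.4717 = 1.564 + 0.5707 = 2.135 mg/L.

D ≈ 2.13 mg/L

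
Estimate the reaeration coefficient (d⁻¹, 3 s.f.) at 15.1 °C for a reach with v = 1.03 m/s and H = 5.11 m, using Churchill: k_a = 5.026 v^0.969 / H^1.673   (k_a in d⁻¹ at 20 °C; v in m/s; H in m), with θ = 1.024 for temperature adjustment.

k_a(20) = 5.026 × 1.03^0.969 / 5.11^1.673 = 5.026 × 1.029 / 15.32 = 0.3377 d⁻¹.
k_a(15.1) = 0.3377 × 1.024^(15.1−20) = 0.3377 × 0.8903 = 0.3006 d⁻¹.

k_a ≈ 0.301 d⁻¹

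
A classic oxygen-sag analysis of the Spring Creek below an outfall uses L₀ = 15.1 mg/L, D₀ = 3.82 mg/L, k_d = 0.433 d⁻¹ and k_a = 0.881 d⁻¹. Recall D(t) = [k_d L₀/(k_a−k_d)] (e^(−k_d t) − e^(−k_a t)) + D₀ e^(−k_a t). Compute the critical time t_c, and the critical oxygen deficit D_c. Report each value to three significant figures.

With k_a/k_d = 2.035 and 1 − D₀(k_a−k_d)/(k_d L₀) = 0.7383,
t_c = ln(2.035 × 0.7383) / (0.881 − 0.433) = ln(1.502) / 0.4480 = 0.4069/0.4480 = 0.9082 d.
D_c = (k_d/k_a) L₀ e^(−k_d t_c) = (0.433/0.881) × 15.1 × e^(−0.433×0.9082) = 0.4915 × 15.1 × 0.6749 = 5.009 mg/L.

t_c ≈ 0.908 d; D_c ≈ 5.01 mg/L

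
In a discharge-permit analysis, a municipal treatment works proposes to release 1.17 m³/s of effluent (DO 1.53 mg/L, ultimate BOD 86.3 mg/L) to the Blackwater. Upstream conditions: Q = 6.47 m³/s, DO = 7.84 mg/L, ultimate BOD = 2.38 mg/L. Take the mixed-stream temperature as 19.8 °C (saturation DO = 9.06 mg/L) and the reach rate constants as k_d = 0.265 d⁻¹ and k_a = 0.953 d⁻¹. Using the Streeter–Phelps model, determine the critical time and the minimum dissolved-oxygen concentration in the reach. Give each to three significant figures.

Mixed DO = (6.47×7.84 + 1.17×1.53)/(6.47+1.17) = 52.51/7.640 = 6.874 mg/L.
Mixed L₀ = (6.47×2.38 + 1.17×86.3)/(7.640) = 116.4/7.640 = 15.23 mg/L.
Initial deficit D₀ = C_s − DO₀ = 9.06 − 6.874 = 2.186 mg/L.
t_c = (1/0.6880) ln[(0.953/0.265)(1 − 2.186×0.6880/(0.265×15.23))] = 1.453 × ln(2.256) = 1.183 d.
D_c = (0.265/0.953) × 15.23 × e^(−0.265×1.183) = 0.2781 × 15.23 × 0.7310 = 3.096 mg/L.
Minimum DO = 9.06 − 3.096 = 5.964 mg/L.

t_c ≈ 1.18 d; minimum DO ≈ 5.96 mg/L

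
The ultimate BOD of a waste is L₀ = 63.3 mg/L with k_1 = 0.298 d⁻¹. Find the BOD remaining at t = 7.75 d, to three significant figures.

L_t = L₀ e^(−k_1 t) = 63.3 × e^(−0.298×7.75) = 63.3 × 0.09931 = 6.286 mg/L.

L ≈ 6.29 mg/L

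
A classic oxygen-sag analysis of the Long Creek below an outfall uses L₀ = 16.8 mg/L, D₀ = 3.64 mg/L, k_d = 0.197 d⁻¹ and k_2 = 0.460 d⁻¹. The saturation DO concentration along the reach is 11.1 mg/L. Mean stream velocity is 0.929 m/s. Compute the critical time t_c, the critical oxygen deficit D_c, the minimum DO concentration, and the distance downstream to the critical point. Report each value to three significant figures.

t_c ≈ 1.93 d; D_c ≈ 4.92 mg/L; min DO ≈ 6.18 mg/L; x_c ≈ 155 km

t_c = [1/(k_2−k_d)] ln[(k_2/k_d)(1 − D₀(k_2−k_d)/(k_d L₀))]
= [1/(0.460−0.197)] ln[(0.460/0.197)(1 − 3.64×0.2630/(0.197×16.8))]
= (1/0.2630) ln[2.335 × 0.7107] = 3.802 × ln(1.660) = 3.802 × 0.5066 = 1.926 d.
L(t_c) = L₀ e^(−k_d t_c) = 16.8 × 0.6842 = 11.50 mg/L, and at the critical point k_2 D_c = k_d L, so D_c = (0.197/0.460) × 11.50 = 4.923 mg/L.
Minimum DO = C_s − D_c = 11.1 − 4.923 = 6.177 mg/L.
x_c = v t_c = 0.929 m/s × 1.926 d × 86400 s/d = 154600 m ≈ 155 km.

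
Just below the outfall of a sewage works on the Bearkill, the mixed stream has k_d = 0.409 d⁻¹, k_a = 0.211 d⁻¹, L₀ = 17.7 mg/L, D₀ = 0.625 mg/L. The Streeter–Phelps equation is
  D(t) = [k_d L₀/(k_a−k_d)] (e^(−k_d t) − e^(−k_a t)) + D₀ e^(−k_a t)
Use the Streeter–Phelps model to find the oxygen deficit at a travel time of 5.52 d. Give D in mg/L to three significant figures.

D ≈ 7.78 mg/L

k_d L₀/(k_a−k_d) = 0.409×17.7/(0.211−0.409) = 7.239/-0.1980 = -36.56 mg/L.
e^(−k_d t) = e^(−0.409×5.520) = 0.1046; e^(−k_a t) = e^(−0.211×5.520) = 0.3120.
D = -36.56 × (0.1046 − 0.3120) + 0.625 × 0.3120 = 7.584 + 0.1950 = 7.779 mg/L.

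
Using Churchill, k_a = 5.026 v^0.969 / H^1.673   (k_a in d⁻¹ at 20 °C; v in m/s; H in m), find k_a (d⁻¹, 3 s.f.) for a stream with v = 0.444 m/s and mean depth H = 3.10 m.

k_a ≈ 0.345 d⁻¹

k_a = 5.026 × 0.444^0.969 / 3.10^1.673 = 5.026 × 0.4553 / 6.638 = 0.3447 d⁻¹.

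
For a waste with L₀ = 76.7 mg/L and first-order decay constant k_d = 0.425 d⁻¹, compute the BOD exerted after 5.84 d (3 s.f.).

y_t = L₀(1 − e^(−k_d t)) = 76.7 × (1 − e^(−0.425×5.84))
= 76.7 × (1 − 0.08358) = 76.7 × 0.9164 = 70.29 mg/L.

y ≈ 70.3 mg/L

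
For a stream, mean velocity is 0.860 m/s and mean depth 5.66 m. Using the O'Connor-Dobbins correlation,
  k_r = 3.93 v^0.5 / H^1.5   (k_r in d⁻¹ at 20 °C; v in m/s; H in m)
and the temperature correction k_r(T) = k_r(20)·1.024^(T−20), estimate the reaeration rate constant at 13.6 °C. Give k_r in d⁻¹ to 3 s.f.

k_r(20) = 3.93 × 0.860^0.5 / 5.66^1.5 = 3.93 × 0.9274 / 13.47 = 0.2707 d⁻¹.
k_r(13.6) = 0.2707 × 1.024^(13.6−20) = 0.2707 × 0.8592 = 0.2325 d⁻¹.

k_r ≈ 0.233 d⁻¹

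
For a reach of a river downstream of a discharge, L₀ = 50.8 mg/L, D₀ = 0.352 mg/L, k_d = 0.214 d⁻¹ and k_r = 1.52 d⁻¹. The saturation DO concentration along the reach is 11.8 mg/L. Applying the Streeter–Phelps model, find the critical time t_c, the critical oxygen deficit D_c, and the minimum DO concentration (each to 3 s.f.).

t_c ≈ 1.47 d; D_c ≈ 5.22 mg/L; min DO ≈ 6.58 mg/L

At the critical point dD/dt = 0, so k_d L₀ e^(−k_d t) = k_r D. Substituting D(t) from the Streeter–Phelps equation and solving for t gives
t_c = ln[(k_r/k_d)(1 − D₀(k_r−k_d)/(k_d L₀))] / (k_r−k_d).
Here k_r−k_d = 1.306 d⁻¹ and 1 − D₀(k_r−k_d)/(k_d L₀) = 1 − 0.352×1.306/(0.214×50.8) = 0.9577, so
t_c = ln(7.103 × 0.9577) / 1.306 = 1.917 / 1.306 = 1.468 d.
D_c = (k_d/k_r) L₀ e^(−k_d t_c) = (0.214/1.52) × 50.8 × e^(−0.214×1.468) = 0.1408 × 50.8 × 0.7304 = 5.224 mg/L.
Minimum DO = C_s − D_c = 11.8 − 5.224 = 6.576 mg/L.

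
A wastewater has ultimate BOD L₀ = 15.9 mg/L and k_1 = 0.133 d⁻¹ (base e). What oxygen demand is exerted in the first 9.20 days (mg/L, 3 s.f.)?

y ≈ 11.2 mg/L

y_t = L₀(1 − e^(−k_1 t)) = 15.9 × (1 − e^(−0.133×9.20))
= 15.9 × (1 − 0.2942) = 15.9 × 0.7058 = 11.22 mg/L.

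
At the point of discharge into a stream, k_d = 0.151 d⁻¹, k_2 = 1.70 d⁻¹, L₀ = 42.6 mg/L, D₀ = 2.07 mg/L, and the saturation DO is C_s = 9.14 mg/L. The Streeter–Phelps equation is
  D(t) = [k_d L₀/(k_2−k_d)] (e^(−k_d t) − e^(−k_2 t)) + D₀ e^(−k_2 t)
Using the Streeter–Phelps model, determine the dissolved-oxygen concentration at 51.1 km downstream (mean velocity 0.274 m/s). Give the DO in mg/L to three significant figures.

DO ≈ 6.20 mg/L

Travel time t = x/v = 51.1 km / (0.274 m/s) = 51100 m / 0.274 m/s = 186500 s = 2.159 d.
k_d L₀/(k_2−k_d) = 0.151×42.6/(1.70−0.151) = 6.433/1.549 = 4.153 mg/L.
e^(−k_d t) = e^(−0.151×2.159) = 0.7219; e^(−k_2 t) = e^(−1.70×2.159) = 0.02549.
D = 4.153 × (0.7219 − 0.02549) + 2.07 × 0.02549 = 2.892 + 0.05276 = 2.945 mg/L.
DO = C_s − D = 9.14 − 2.945 = 6.195 mg/L.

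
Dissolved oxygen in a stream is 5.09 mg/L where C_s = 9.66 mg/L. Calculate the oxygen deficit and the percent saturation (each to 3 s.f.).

D = C_s − C = 9.66 − 5.09 = 4.57 mg/L.
% saturation = 5.09/9.66 × 100 = 52.7 %.

D ≈ 4.57 mg/L; 52.7 % saturation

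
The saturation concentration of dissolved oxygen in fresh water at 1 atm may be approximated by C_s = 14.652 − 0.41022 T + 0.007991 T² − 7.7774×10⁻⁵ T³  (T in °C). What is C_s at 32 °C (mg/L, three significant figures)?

C_s = 14.652 − 0.41022×32 + 0.007991×32² − 7.7774×10⁻⁵×32³ = 7.159 mg/L.

C_s ≈ 7.16 mg/L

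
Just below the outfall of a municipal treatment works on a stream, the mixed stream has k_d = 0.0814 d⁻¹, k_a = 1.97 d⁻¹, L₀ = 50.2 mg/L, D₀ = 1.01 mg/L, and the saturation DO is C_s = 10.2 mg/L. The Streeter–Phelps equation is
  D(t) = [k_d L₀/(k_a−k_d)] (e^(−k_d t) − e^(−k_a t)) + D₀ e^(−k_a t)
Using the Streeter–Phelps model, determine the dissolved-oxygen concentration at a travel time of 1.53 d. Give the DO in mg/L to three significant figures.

k_d L₀/(k_a−k_d) = 0.0814×50.2/(1.97−0.0814) = 4.086/1.889 = 2.164 mg/L.
e^(−k_d t) = e^(−0.0814×1.530) = 0.8829; e^(−k_a t) = e^(−1.97×1.530) = 0.04909.
D = 2.164 × (0.8829 − 0.04909) + 1.01 × 0.04909 = 1.804 + 0.04958 = 1.854 mg/L.
DO = C_s − D = 10.2 − 1.854 = 8.346 mg/L.

DO ≈ 8.35 mg/L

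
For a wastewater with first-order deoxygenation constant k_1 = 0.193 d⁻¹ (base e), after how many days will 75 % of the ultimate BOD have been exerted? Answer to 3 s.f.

t ≈ 7.18 d

y/L₀ = 1 − e^(−k_1 t) = 0.75 ⇒ e^(−k_1 t) = 0.250
t = −ln(0.250) / 0.193 = 1.386 / 0.193 = 7.183 d.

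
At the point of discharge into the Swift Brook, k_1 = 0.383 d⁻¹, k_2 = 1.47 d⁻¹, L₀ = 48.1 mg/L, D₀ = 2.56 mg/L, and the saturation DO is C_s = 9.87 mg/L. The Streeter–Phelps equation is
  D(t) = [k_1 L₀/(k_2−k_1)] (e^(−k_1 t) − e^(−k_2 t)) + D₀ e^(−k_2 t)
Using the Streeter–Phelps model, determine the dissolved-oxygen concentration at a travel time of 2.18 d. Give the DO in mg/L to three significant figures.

k_1 L₀/(k_2−k_1) = 0.383×48.1/(1.47−0.383) = 18.42/1.087 = 16.95 mg/L.
e^(−k_1 t) = e^(−0.383×2.180) = 0.4339; e^(−k_2 t) = e^(−1.47×2.180) = 0.04058.
D = 16.95 × (0.4339 − 0.04058) + 2.56 × 0.04058 = 6.666 + 0.1039 = 6.770 mg/L.
DO = C_s − D = 9.87 − 6.770 = 3.100 mg/L.

DO ≈ 3.10 mg/L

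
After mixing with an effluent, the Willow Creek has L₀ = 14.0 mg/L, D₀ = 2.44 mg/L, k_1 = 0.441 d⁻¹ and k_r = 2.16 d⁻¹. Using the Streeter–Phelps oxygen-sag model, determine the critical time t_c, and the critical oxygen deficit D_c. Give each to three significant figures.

t_c ≈ 0.263 d; D_c ≈ 2.55 mg/L

With k_r/k_1 = 4.898 and 1 − D₀(k_r−k_1)/(k_1 L₀) = 0.3206,
t_c = ln(4.898 × 0.3206) / (2.16 − 0.441) = ln(1.570) / 1.719 = 0.4514/1.719 = 0.2626 d.
D_c = (k_1/k_r) L₀ e^(−k_1 t_c) = (0.441/2.16) × 14.0 × e^(−0.441×0.2626) = 0.2042 × 14.0 × 0.8907 = 2.546 mg/L.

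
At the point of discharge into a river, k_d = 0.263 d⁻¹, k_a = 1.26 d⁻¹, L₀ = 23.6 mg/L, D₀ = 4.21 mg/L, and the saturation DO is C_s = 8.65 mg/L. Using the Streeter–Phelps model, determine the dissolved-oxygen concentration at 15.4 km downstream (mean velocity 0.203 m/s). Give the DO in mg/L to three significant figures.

DO ≈ 4.37 mg/L

Travel time t = x/v = 15.4 km / (0.203 m/s) = 15400 m / 0.203 m/s = 75860 s = 0.8780 d.
k_d L₀/(k_a−k_d) = 0.263×23.6/(1.26−0.263) = 6.207/0.9970 = 6.225 mg/L.
e^(−k_d t) = e^(−0.263×0.8780) = 0.7938; e^(−k_a t) = e^(−1.26×0.8780) = 0.3308.
D = 6.225 × (0.7938 − 0.3308) + 4.21 × 0.3308 = 2.883 + 1.393 = 4.275 mg/L.
DO = C_s − D = 8.65 − 4.275 = 4.375 mg/L.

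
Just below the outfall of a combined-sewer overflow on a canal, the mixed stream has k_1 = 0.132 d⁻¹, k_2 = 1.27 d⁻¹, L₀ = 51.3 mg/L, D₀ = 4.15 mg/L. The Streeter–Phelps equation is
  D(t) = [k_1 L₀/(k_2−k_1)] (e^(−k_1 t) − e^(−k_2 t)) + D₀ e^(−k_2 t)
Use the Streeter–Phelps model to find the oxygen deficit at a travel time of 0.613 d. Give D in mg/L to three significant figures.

k_1 L₀/(k_2−k_1) = 0.132×51.3/(1.27−0.132) = 6.772/1.138 = 5.950 mg/L.
e^(−k_1 t) = e^(−0.132×0.6130) = 0.9223; e^(−k_2 t) = e^(−1.27×0.6130) = 0.4591.
D = 5.950 × (0.9223 − 0.4591) + 4.15 × 0.4591 = 2.756 + 1.905 = 4.661 mg/L.

D ≈ 4.66 mg/L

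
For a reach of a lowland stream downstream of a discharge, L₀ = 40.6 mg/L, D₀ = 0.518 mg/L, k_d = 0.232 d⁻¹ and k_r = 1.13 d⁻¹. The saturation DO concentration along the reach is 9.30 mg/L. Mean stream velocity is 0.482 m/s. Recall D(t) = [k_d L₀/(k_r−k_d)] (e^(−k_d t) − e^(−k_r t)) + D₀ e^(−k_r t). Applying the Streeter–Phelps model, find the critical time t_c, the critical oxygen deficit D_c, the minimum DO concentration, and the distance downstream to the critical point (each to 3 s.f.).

At the critical point dD/dt = 0, so k_d L₀ e^(−k_d t) = k_r D. Substituting D(t) from the Streeter–Phelps equation and solving for t gives
t_c = ln[(k_r/k_d)(1 − D₀(k_r−k_d)/(k_d L₀))] / (k_r−k_d).
Here k_r−k_d = 0.8980 d⁻¹ and 1 − D₀(k_r−k_d)/(k_d L₀) = 1 − 0.518×0.8980/(0.232×40.6) = 0.9506, so
t_c = ln(4.871 × 0.9506) / 0.8980 = 1.533 / 0.8980 = 1.707 d.
D_c = (k_d/k_r) L₀ e^(−k_d t_c) = (0.232/1.13) × 40.6 × e^(−0.232×1.707) = 0.2053 × 40.6 × 0.6730 = 5.610 mg/L.
Minimum DO = C_s − D_c = 9.30 − 5.610 = 3.690 mg/L.
x_c = v t_c = 0.482 m/s × 1.707 d × 86400 s/d = 71070 m ≈ 71.1 km.

t_c ≈ 1.71 d; D_c ≈ 5.61 mg/L; min DO ≈ 3.69 mg/L; x_c ≈ 71.1 km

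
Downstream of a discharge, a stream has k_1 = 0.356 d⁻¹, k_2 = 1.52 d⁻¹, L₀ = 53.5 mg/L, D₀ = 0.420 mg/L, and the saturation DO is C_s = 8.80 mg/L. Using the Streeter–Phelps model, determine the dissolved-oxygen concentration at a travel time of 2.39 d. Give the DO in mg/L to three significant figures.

DO ≈ 2.23 mg/L

k_1 L₀/(k_2−k_1) = 0.356×53.5/(1.52−0.356) = 19.05/1.164 = 16.36 mg/L.
e^(−k_1 t) = e^(−0.356×2.390) = 0.4271; e^(−k_2 t) = e^(−1.52×2.390) = 0.02644.
D = 16.36 × (0.4271 − 0.02644) + 0.420 × 0.02644 = 6.555 + 0.01111 = 6.566 mg/L.
DO = C_s − D = 8.80 − 6.566 = 2.234 mg/L.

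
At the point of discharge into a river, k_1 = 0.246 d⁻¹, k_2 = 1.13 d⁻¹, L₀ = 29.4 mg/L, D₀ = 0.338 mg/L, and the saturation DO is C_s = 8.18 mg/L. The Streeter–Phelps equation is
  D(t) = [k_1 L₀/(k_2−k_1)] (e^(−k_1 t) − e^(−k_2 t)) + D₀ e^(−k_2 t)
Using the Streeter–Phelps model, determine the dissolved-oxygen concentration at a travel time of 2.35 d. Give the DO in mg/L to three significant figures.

k_1 L₀/(k_2−k_1) = 0.246×29.4/(1.13−0.246) = 7.232/0.8840 = 8.181 mg/L.
e^(−k_1 t) = e^(−0.246×2.350) = 0.5610; e^(−k_2 t) = e^(−1.13×2.350) = 0.07026.
D = 8.181 × (0.5610 − 0.07026) + 0.338 × 0.07026 = 4.015 + 0.02375 = 4.038 mg/L.
DO = C_s − D = 8.18 − 4.038 = 4.142 mg/L.

DO ≈ 4.14 mg/L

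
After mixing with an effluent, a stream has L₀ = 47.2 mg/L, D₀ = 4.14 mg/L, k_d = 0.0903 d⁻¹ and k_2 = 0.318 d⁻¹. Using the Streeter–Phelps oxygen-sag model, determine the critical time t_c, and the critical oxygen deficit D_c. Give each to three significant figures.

t_c ≈ 4.43 d; D_c ≈ 8.98 mg/L

At the critical point dD/dt = 0, so k_d L₀ e^(−k_d t) = k_2 D. Substituting D(t) from the Streeter–Phelps equation and solving for t gives
t_c = ln[(k_2/k_d)(1 − D₀(k_2−k_d)/(k_d L₀))] / (k_2−k_d).
Here k_2−k_d = 0.2277 d⁻¹ and 1 − D₀(k_2−k_d)/(k_d L₀) = 1 − 4.14×0.2277/(0.0903×47.2) = 0.7788, so
t_c = ln(3.522 × 0.7788) / 0.2277 = 1.009 / 0.2277 = 4.431 d.
D_c = (k_d/k_2) L₀ e^(−k_d t_c) = (0.0903/0.318) × 47.2 × e^(−0.0903×4.431) = 0.2840 × 47.2 × 0.6702 = 8.983 mg/L.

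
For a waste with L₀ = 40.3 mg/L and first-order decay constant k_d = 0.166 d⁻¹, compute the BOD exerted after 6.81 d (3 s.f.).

y_t = L₀(1 − e^(−k_d t)) = 40.3 × (1 − e^(−0.166×6.81))
= 40.3 × (1 − 0.3229) = 40.3 × 0.6771 = 27.29 mg/L.

y ≈ 27.3 mg/L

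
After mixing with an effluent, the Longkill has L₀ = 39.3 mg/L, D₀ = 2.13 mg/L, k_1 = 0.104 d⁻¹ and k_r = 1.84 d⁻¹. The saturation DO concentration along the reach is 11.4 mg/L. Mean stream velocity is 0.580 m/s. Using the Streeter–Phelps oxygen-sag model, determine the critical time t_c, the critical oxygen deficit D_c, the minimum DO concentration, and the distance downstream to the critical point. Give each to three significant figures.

At the critical point dD/dt = 0, so k_1 L₀ e^(−k_1 t) = k_r D. Substituting D(t) from the Streeter–Phelps equation and solving for t gives
t_c = ln[(k_r/k_1)(1 − D₀(k_r−k_1)/(k_1 L₀))] / (k_r−k_1).
Here k_r−k_1 = 1.736 d⁻¹ and 1 − D₀(k_r−k_1)/(k_1 L₀) = 1 − 2.13×1.736/(0.104×39.3) = 0.09530, so
t_c = ln(17.69 × 0.09530) / 1.736 = 0.5224 / 1.736 = 0.3009 d.
D_c = (k_1/k_r) L₀ e^(−k_1 t_c) = (0.104/1.84) × 39.3 × e^(−0.104×0.3009) = 0.05652 × 39.3 × 0.9692 = 2.153 mg/L.
Minimum DO = C_s − D_c = 11.4 − 2.153 = 9.247 mg/L.
x_c = v t_c = 0.580 m/s × 0.3009 d × 86400 s/d = 15080 m ≈ 15.1 km.

t_c ≈ 0.301 d; D_c ≈ 2.15 mg/L; min DO ≈ 9.25 mg/L; x_c ≈ 15.1 km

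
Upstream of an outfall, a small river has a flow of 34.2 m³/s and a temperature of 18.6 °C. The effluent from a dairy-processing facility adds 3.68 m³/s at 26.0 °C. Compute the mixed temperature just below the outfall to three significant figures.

Flow-weighted mixing: C = (Q_r C_r + Q_w C_w)/(Q_r + Q_w)
= (34.2×18.6 + 3.68×26.0)/(34.2 + 3.68) = 731.8/37.88 = 19.32 °C.

19.3 °C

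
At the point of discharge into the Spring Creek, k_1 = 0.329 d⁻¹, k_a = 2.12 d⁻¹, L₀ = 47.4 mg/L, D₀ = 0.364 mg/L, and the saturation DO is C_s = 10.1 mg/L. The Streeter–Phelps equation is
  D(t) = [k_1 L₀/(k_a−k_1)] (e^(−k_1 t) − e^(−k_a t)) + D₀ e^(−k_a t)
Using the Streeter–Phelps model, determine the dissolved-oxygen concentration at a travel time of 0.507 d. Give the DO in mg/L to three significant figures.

DO ≈ 5.58 mg/L

k_1 L₀/(k_a−k_1) = 0.329×47.4/(2.12−0.329) = 15.59/1.791 = 8.707 mg/L.
e^(−k_1 t) = e^(−0.329×0.5070) = 0.8464; e^(−k_a t) = e^(−2.12×0.5070) = 0.3414.
D = 8.707 × (0.8464 − 0.3414) + 0.364 × 0.3414 = 4.397 + 0.1243 = 4.522 mg/L.
DO = C_s − D = 10.1 − 4.522 = 5.578 mg/L.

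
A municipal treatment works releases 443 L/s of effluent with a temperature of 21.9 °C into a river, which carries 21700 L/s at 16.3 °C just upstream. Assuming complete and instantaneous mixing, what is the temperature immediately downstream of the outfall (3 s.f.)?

Flow-weighted mixing: C = (Q_r C_r + Q_w C_w)/(Q_r + Q_w)
= (21700×16.3 + 443×21.9)/(21700 + 443) = 363400/22140 = 16.41 °C.

16.4 °C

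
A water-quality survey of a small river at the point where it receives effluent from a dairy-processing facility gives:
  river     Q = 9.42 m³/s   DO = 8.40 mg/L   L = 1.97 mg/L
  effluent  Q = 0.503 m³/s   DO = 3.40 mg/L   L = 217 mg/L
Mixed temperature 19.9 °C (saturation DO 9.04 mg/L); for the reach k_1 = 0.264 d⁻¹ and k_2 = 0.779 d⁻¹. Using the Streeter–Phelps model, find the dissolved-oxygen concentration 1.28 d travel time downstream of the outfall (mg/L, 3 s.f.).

Mixed DO = (9.42×8.40 + 0.503×3.40)/(9.42+0.503) = 80.84/9.923 = 8.147 mg/L.
Mixed L₀ = (9.42×1.97 + 0.503×217)/(9.923) = 127.7/9.923 = 12.87 mg/L.
Initial deficit D₀ = C_s − DO₀ = 9.04 − 8.147 = 0.8935 mg/L.
D(1.28) = [0.264×12.87/(0.779−0.264)](e^(−0.264×1.28) − e^(−0.779×1.28)) + 0.8935 e^(−0.779×1.28)
= 6.597 × (0.7133 − 0.3689) + 0.8935 × 0.3689 = 2.601 mg/L.
DO = 9.04 − 2.601 = 6.439 mg/L.

DO ≈ 6.44 mg/L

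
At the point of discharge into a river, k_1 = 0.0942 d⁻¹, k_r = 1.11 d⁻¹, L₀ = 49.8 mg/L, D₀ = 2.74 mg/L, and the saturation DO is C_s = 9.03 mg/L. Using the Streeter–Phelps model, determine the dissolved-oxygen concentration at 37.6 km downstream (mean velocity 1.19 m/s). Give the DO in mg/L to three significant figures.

DO ≈ 5.82 mg/L

Travel time t = x/v = 37.6 km / (1.19 m/s) = 37600 m / 1.19 m/s = 31600 s = 0.3657 d.
k_1 L₀/(k_r−k_1) = 0.0942×49.8/(1.11−0.0942) = 4.691/1.016 = 4.618 mg/L.
e^(−k_1 t) = e^(−0.0942×0.3657) = 0.9661; e^(−k_r t) = e^(−1.11×0.3657) = 0.6664.
D = 4.618 × (0.9661 − 0.6664) + 2.74 × 0.6664 = 1.384 + 1.826 = 3.210 mg/L.
DO = C_s − D = 9.03 − 3.210 = 5.820 mg/L.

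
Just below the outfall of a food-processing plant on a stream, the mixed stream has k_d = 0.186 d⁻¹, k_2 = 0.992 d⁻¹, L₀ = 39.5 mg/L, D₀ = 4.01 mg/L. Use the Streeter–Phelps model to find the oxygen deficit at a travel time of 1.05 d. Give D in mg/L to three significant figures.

D ≈ 5.70 mg/L

k_d L₀/(k_2−k_d) = 0.186×39.5/(0.992−0.186) = 7.347/0.8060 = 9.115 mg/L.
e^(−k_d t) = e^(−0.186×1.050) = 0.8226; e^(−k_2 t) = e^(−0.992×1.050) = 0.3529.
D = 9.115 × (0.8226 − 0.3529) + 4.01 × 0.3529 = 4.281 + 1.415 = 5.697 mg/L.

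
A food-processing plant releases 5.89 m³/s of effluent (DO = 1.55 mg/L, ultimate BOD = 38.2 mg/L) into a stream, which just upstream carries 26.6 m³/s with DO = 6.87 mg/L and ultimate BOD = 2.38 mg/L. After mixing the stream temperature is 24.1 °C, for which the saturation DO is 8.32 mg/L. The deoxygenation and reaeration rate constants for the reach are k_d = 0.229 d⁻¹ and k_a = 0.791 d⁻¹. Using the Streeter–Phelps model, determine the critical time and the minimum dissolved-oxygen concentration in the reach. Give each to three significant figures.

Mixed DO = (26.6×6.87 + 5.89×1.55)/(26.6+5.89) = 191.9/32.49 = 5.906 mg/L.
Mixed L₀ = (26.6×2.38 + 5.89×38.2)/(32.49) = 288.3/32.49 = 8.874 mg/L.
Initial deficit D₀ = C_s − DO₀ = 8.32 − 5.906 = 2.414 mg/L.
t_c = (1/0.5620) ln[(0.791/0.229)(1 − 2.414×0.5620/(0.229×8.874))] = 1.779 × ln(1.148) = 0.2450 d.
D_c = (0.229/0.791) × 8.874 × e^(−0.229×0.2450) = 0.2895 × 8.874 × 0.9454 = 2.429 mg/L.
Minimum DO = 8.32 − 2.429 = 5.891 mg/L.

t_c ≈ 0.245 d; minimum DO ≈ 5.89 mg/L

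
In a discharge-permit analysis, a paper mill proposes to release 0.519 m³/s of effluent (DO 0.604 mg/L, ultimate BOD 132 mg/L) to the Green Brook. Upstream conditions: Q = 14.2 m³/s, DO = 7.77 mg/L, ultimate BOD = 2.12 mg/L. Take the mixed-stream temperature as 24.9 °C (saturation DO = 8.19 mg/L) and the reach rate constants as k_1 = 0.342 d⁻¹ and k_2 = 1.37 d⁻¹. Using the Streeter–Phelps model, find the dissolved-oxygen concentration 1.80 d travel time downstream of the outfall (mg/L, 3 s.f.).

Mixed DO = (14.2×7.77 + 0.519×0.604)/(14.2+0.519) = 110.6/14.72 = 7.517 mg/L.
Mixed L₀ = (14.2×2.12 + 0.519×132)/(14.72) = 98.61/14.72 = 6.700 mg/L.
Initial deficit D₀ = C_s − DO₀ = 8.19 − 7.517 = 0.6727 mg/L.
D(1.80) = [0.342×6.700/(1.37−0.342)](e^(−0.342×1.80) − e^(−1.37×1.80)) + 0.6727 e^(−1.37×1.80)
= 2.229 × (0.5403 − 0.08492) + 0.6727 × 0.08492 = 1.072 mg/L.
DO = 8.19 − 1.072 = 7.118 mg/L.

DO ≈ 7.12 mg/L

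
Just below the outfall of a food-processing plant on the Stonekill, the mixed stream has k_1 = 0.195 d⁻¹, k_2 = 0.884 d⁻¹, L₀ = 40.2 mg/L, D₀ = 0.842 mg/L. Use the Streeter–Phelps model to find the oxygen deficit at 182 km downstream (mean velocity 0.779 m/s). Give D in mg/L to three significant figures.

D ≈ 5.75 mg/L

Travel time t = x/v = 182 km / (0.779 m/s) = 182000 m / 0.779 m/s = 233600 s = 2.704 d.
k_1 L₀/(k_2−k_1) = 0.195×40.2/(0.884−0.195) = 7.839/0.6890 = 11.38 mg/L.
e^(−k_1 t) = e^(−0.195×2.704) = 0.5902; e^(−k_2 t) = e^(−0.884×2.704) = 0.09159.
D = 11.38 × (0.5902 − 0.09159) + 0.842 × 0.09159 = 5.673 + 0.07712 = 5.750 mg/L.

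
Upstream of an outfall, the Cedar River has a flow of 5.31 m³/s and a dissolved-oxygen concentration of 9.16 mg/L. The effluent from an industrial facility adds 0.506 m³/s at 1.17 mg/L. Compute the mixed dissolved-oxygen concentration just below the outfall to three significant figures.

8.46 mg/L

Flow-weighted mixing: C = (Q_r C_r + Q_w C_w)/(Q_r + Q_w)
= (5.31×9.16 + 0.506×1.17)/(5.31 + 0.506) = 49.23/5.816 = 8.465 mg/L.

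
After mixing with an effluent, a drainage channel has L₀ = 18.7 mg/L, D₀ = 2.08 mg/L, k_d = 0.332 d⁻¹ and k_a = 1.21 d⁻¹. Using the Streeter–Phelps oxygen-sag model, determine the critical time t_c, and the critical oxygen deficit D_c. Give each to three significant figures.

With k_a/k_d = 3.645 and 1 − D₀(k_a−k_d)/(k_d L₀) = 0.7058,
t_c = ln(3.645 × 0.7058) / (1.21 − 0.332) = ln(2.573) / 0.8780 = 0.9449/0.8780 = 1.076 d.
D_c = (k_d/k_a) L₀ e^(−k_d t_c) = (0.332/1.21) × 18.7 × e^(−0.332×1.076) = 0.2744 × 18.7 × 0.6996 = 3.589 mg/L.

t_c ≈ 1.08 d; D_c ≈ 3.59 mg/L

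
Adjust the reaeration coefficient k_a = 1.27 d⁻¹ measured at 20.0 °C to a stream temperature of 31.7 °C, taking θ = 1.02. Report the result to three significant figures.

k_a ≈ 1.60 d⁻¹

k_a(T₂) = k_a(T₁) · θ^(T₂−T₁) = 1.27 × 1.02^(31.7−20.0)
= 1.27 × 1.02^11.7 = 1.27 × 1.261 = 1.601 d⁻¹.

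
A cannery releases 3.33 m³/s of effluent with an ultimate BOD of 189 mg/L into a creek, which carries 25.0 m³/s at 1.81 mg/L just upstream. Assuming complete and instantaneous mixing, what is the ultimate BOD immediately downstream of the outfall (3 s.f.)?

23.8 mg/L

Flow-weighted mixing: C = (Q_r C_r + Q_w C_w)/(Q_r + Q_w)
= (25.0×1.81 + 3.33×189)/(25.0 + 3.33) = 674.6/28.33 = 23.81 mg/L.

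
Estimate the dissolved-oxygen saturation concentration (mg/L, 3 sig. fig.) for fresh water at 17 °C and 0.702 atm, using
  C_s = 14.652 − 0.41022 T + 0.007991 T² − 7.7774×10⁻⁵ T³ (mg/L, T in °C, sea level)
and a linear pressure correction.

C_s ≈ 6.74 mg/L

At sea level: C_s = 14.652 − 0.41022×17 + 0.007991×17² − 7.7774×10⁻⁵×17³ = 9.606 mg/L.
Pressure correction: C_s' = 9.606 × 0.702 = 6.743 mg/L.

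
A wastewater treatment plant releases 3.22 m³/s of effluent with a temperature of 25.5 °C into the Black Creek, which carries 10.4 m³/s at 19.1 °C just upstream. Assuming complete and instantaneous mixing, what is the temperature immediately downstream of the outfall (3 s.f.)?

Flow-weighted mixing: C = (Q_r C_r + Q_w C_w)/(Q_r + Q_w)
= (10.4×19.1 + 3.22×25.5)/(10.4 + 3.22) = 280.8/13.62 = 20.61 °C.

20.6 °C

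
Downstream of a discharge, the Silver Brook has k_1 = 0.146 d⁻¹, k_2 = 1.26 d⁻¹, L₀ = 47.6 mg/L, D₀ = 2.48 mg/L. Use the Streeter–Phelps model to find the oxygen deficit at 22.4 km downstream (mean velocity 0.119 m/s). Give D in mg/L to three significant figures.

Travel time t = x/v = 22.4 km / (0.119 m/s) = 22400 m / 0.119 m/s = 188200 s = 2.179 d.
k_1 L₀/(k_2−k_1) = 0.146×47.6/(1.26−0.146) = 6.950/1.114 = 6.238 mg/L.
e^(−k_1 t) = e^(−0.146×2.179) = 0.7275; e^(−k_2 t) = e^(−1.26×2.179) = 0.06424.
D = 6.238 × (0.7275 − 0.06424) + 2.48 × 0.06424 = 4.138 + 0.1593 = 4.297 mg/L.

D ≈ 4.30 mg/L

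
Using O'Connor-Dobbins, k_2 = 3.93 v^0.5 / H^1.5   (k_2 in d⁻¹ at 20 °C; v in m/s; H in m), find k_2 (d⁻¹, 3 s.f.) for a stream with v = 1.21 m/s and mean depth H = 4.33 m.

k_2 = 3.93 × 1.21^0.5 / 4.33^1.5 = 3.93 × 1.100 / 9.010 = 0.4798 d⁻¹.

k_2 ≈ 0.480 d⁻¹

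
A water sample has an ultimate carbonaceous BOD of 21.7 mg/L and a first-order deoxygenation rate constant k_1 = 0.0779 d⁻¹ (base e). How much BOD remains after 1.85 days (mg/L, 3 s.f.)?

L_t = L₀ e^(−k_1 t) = 21.7 × e^(−0.0779×1.85) = 21.7 × 0.8658 = 18.79 mg/L.

L ≈ 18.8 mg/L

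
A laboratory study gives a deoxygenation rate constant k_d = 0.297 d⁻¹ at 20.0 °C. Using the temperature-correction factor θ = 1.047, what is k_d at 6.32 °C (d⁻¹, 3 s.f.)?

k_d(T₂) = k_d(T₁) · θ^(T₂−T₁) = 0.297 × 1.047^(6.32−20.0)
= 0.297 × 1.047^-13.7 = 0.297 × 0.5335 = 0.1584 d⁻¹.

k_d ≈ 0.158 d⁻¹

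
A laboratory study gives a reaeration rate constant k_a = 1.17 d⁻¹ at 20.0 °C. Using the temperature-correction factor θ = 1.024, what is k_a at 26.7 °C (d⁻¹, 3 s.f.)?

k_a(T₂) = k_a(T₁) · θ^(T₂−T₁) = 1.17 × 1.024^(26.7−20.0)
= 1.17 × 1.024^6.70 = 1.17 × 1.172 = 1.371 d⁻¹.

k_a ≈ 1.37 d⁻¹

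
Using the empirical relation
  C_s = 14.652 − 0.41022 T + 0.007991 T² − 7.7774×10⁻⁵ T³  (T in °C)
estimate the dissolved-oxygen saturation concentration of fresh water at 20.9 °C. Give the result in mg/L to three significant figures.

C_s = 14.652 − 0.41022×20.9 + 0.007991×20.9² − 7.7774×10⁻⁵×20.9³ = 8.859 mg/L.

C_s ≈ 8.86 mg/L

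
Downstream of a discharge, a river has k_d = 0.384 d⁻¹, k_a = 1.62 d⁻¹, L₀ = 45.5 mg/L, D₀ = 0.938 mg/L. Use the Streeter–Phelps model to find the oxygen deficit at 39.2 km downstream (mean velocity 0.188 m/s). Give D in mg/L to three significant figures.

Travel time t = x/v = 39.2 km / (0.188 m/s) = 39200 m / 0.188 m/s = 208500 s = 2.413 d.
k_d L₀/(k_a−k_d) = 0.384×45.5/(1.62−0.384) = 17.47/1.236 = 14.14 mg/L.
e^(−k_d t) = e^(−0.384×2.413) = 0.3959; e^(−k_a t) = e^(−1.62×2.413) = 0.02005.
D = 14.14 × (0.3959 − 0.02005) + 0.938 × 0.02005 = 5.312 + 0.01881 = 5.331 mg/L.

D ≈ 5.33 mg/L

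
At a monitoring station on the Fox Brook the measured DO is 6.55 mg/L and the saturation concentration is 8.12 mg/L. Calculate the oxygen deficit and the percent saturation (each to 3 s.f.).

D = C_s − C = 8.12 − 6.55 = 1.57 mg/L.
% saturation = 6.55/8.12 × 100 = 80.7 %.

D ≈ 1.57 mg/L; 80.7 % saturation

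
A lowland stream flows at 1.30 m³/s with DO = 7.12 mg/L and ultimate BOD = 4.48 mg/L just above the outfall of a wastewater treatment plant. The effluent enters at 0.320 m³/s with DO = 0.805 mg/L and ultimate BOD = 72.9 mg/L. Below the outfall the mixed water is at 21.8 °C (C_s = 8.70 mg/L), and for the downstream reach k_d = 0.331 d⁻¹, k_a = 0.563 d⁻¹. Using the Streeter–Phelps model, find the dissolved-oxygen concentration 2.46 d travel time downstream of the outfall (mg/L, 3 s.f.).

Mixed DO = (1.30×7.12 + 0.320×0.805)/(1.30+0.320) = 9.514/1.620 = 5.873 mg/L.
Mixed L₀ = (1.30×4.48 + 0.320×72.9)/(1.620) = 29.15/1.620 = 18.00 mg/L.
Initial deficit D₀ = C_s − DO₀ = 8.70 − 5.873 = 2.827 mg/L.
D(2.46) = [0.331×18.00/(0.563−0.331)](e^(−0.331×2.46) − e^(−0.563×2.46)) + 2.827 e^(−0.563×2.46)
= 25.67 × (0.4430 − 0.2503) + 2.827 × 0.2503 = 5.654 mg/L.
DO = 8.70 − 5.654 = 3.046 mg/L.

DO ≈ 3.05 mg/L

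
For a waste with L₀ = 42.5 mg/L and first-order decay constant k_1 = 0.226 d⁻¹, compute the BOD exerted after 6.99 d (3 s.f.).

y ≈ 33.7 mg/L

y_t = L₀(1 − e^(−k_1 t)) = 42.5 × (1 − e^(−0.226×6.99))
= 42.5 × (1 − 0.2060) = 42.5 × 0.7940 = 33.74 mg/L.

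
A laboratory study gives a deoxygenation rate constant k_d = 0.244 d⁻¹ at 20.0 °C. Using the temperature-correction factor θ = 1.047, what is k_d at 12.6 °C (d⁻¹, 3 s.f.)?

k_d ≈ 0.174 d⁻¹

k_d(T₂) = k_d(T₁) · θ^(T₂−T₁) = 0.244 × 1.047^(12.6−20.0)
= 0.244 × 1.047^-7.40 = 0.244 × 0.7119 = 0.1737 d⁻¹.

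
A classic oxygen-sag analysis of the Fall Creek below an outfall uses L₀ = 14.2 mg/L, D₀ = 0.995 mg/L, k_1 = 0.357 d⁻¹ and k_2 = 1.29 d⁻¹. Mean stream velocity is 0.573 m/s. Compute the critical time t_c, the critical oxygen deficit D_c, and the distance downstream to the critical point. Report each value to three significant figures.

t_c ≈ 1.16 d; D_c ≈ 2.60 mg/L; x_c ≈ 57.4 km

At the critical point dD/dt = 0, so k_1 L₀ e^(−k_1 t) = k_2 D. Substituting D(t) from the Streeter–Phelps equation and solving for t gives
t_c = ln[(k_2/k_1)(1 − D₀(k_2−k_1)/(k_1 L₀))] / (k_2−k_1).
Here k_2−k_1 = 0.9330 d⁻¹ and 1 − D₀(k_2−k_1)/(k_1 L₀) = 1 − 0.995×0.9330/(0.357×14.2) = 0.8169, so
t_c = ln(3.613 × 0.8169) / 0.9330 = 1.082 / 0.9330 = 1.160 d.
L(t_c) = L₀ e^(−k_1 t_c) = 14.2 × 0.6609 = 9.385 mg/L, and at the critical point k_2 D_c = k_1 L, so D_c = (0.357/1.29) × 9.385 = 2.597 mg/L.
x_c = v t_c = 0.573 m/s × 1.160 d × 86400 s/d = 57430 m ≈ 57.4 km.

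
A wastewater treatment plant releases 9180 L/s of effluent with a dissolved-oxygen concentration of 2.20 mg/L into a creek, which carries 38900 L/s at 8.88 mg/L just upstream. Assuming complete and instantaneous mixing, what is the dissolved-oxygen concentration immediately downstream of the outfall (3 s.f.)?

7.60 mg/L

Flow-weighted mixing: C = (Q_r C_r + Q_w C_w)/(Q_r + Q_w)
= (38900×8.88 + 9180×2.20)/(38900 + 9180) = 365600/48080 = 7.605 mg/L.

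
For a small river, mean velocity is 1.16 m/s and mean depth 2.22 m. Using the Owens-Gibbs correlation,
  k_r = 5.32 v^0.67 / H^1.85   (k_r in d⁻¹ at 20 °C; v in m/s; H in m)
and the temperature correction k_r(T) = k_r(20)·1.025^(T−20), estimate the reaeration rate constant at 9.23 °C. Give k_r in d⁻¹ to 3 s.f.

k_r(20) = 5.32 × 1.16^0.67 / 2.22^1.85 = 5.32 × 1.105 / 4.373 = 1.344 d⁻¹.
k_r(9.23) = 1.344 × 1.025^(9.23−20) = 1.344 × 0.7665 = 1.030 d⁻¹.

k_r ≈ 1.03 d⁻¹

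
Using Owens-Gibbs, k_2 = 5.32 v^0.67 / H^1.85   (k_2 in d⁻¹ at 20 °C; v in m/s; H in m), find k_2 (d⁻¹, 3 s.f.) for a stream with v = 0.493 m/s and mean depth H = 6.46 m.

k_2 = 5.32 × 0.493^0.67 / 6.46^1.85 = 5.32 × 0.6226 / 31.54 = 0.1050 d⁻¹.

k_2 ≈ 0.105 d⁻¹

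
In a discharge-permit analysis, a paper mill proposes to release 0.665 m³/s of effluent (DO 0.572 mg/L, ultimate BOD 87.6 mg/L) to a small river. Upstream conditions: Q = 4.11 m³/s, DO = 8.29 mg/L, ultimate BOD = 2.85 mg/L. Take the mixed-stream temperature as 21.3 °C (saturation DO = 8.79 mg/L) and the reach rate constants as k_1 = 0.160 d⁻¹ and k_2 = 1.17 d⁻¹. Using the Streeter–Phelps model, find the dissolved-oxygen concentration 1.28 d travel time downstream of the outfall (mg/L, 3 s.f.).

Mixed DO = (4.11×8.29 + 0.665×0.572)/(4.11+0.665) = 34.45/4.775 = 7.215 mg/L.
Mixed L₀ = (4.11×2.85 + 0.665×87.6)/(4.775) = 69.97/4.775 = 14.65 mg/L.
Initial deficit D₀ = C_s − DO₀ = 8.79 − 7.215 = 1.575 mg/L.
D(1.28) = [0.160×14.65/(1.17−0.160)](e^(−0.160×1.28) − e^(−1.17×1.28)) + 1.575 e^(−1.17×1.28)
= 2.321 × (0.8148 − 0.2237) + 1.575 × 0.2237 = 1.724 mg/L.
DO = 8.79 − 1.724 = 7.066 mg/L.

DO ≈ 7.07 mg/L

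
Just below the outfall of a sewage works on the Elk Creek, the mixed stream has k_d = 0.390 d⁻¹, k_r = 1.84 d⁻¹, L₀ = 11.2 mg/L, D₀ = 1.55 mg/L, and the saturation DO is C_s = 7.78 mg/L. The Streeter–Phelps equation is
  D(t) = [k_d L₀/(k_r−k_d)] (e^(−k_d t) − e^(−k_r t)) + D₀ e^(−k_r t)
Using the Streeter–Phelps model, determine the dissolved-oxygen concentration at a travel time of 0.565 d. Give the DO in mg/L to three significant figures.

k_d L₀/(k_r−k_d) = 0.390×11.2/(1.84−0.390) = 4.368/1.450 = 3.012 mg/L.
e^(−k_d t) = e^(−0.390×0.5650) = 0.8022; e^(−k_r t) = e^(−1.84×0.5650) = 0.3536.
D = 3.012 × (0.8022 − 0.3536) + 1.55 × 0.3536 = 1.351 + 0.5481 = 1.900 mg/L.
DO = C_s − D = 7.78 − 1.900 = 5.880 mg/L.

DO ≈ 5.88 mg/L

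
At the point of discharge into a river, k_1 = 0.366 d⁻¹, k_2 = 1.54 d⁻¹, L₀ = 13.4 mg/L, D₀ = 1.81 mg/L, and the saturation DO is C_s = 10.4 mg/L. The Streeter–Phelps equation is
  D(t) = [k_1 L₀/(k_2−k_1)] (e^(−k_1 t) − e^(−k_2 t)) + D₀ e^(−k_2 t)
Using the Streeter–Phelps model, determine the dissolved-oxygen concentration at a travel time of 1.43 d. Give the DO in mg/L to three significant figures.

k_1 L₀/(k_2−k_1) = 0.366×13.4/(1.54−0.366) = 4.904/1.174 = 4.178 mg/L.
e^(−k_1 t) = e^(−0.366×1.430) = 0.5925; e^(−k_2 t) = e^(−1.54×1.430) = 0.1106.
D = 4.178 × (0.5925 − 0.1106) + 1.81 × 0.1106 = 2.013 + 0.2001 = 2.213 mg/L.
DO = C_s − D = 10.4 − 2.213 = 8.187 mg/L.

DO ≈ 8.19 mg/L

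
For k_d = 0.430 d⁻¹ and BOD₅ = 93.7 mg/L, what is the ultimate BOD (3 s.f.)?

L₀ ≈ 106 mg/L

BOD₅ = L₀(1 − e^(−5k_d)) ⇒ L₀ = BOD₅ / (1 − e^(−5×0.430))
= 93.7 / (1 − 0.1165) = 93.7 / 0.8835 = 106.1 mg/L.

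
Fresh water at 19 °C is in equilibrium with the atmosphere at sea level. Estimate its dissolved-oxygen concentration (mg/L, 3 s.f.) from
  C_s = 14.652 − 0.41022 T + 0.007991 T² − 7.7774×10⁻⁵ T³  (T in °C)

C_s ≈ 9.21 mg/L

C_s = 14.652 − 0.41022×19 + 0.007991×19² − 7.7774×10⁻⁵×19³ = 9.209 mg/L.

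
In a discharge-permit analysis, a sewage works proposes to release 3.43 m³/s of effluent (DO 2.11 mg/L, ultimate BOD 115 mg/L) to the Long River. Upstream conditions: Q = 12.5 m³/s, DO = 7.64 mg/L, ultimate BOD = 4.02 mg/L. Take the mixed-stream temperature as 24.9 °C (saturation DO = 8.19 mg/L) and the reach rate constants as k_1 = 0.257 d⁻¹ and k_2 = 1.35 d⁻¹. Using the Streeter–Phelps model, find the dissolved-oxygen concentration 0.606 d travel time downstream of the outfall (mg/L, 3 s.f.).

Mixed DO = (12.5×7.64 + 3.43×2.11)/(12.5+3.43) = 102.7/15.93 = 6.449 mg/L.
Mixed L₀ = (12.5×4.02 + 3.43×115)/(15.93) = 444.7/15.93 = 27.92 mg/L.
Initial deficit D₀ = C_s − DO₀ = 8.19 − 6.449 = 1.741 mg/L.
D(0.606) = [0.257×27.92/(1.35−0.257)](e^(−0.257×0.606) − e^(−1.35×0.606)) + 1.741 e^(−1.35×0.606)
= 6.564 × (0.8558 − 0.4413) + 1.741 × 0.4413 = 3.489 mg/L.
DO = 8.19 − 3.489 = 4.701 mg/L.

DO ≈ 4.70 mg/L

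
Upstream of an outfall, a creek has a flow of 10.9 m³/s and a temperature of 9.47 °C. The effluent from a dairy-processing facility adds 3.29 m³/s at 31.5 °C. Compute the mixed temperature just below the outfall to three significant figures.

14.6 °C

Flow-weighted mixing: C = (Q_r C_r + Q_w C_w)/(Q_r + Q_w)
= (10.9×9.47 + 3.29×31.5)/(10.9 + 3.29) = 206.9/14.19 = 14.58 °C.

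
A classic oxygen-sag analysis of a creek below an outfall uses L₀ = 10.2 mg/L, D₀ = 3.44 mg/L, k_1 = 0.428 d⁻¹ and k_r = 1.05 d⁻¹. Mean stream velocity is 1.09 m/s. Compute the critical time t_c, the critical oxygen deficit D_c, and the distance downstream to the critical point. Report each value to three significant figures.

t_c ≈ 0.360 d; D_c ≈ 3.56 mg/L; x_c ≈ 33.9 km

With k_r/k_1 = 2.453 and 1 − D₀(k_r−k_1)/(k_1 L₀) = 0.5099,
t_c = ln(2.453 × 0.5099) / (1.05 − 0.428) = ln(1.251) / 0.6220 = 0.2238/0.6220 = 0.3599 d.
D_c = (k_1/k_r) L₀ e^(−k_1 t_c) = (0.428/1.05) × 10.2 × e^(−0.428×0.3599) = 0.4076 × 10.2 × 0.8573 = 3.564 mg/L.
x_c = v t_c = 1.09 m/s × 0.3599 d × 86400 s/d = 33890 m ≈ 33.9 km.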